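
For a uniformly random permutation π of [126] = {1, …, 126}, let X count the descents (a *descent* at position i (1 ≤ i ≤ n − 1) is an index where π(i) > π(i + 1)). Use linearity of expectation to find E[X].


Write X = Σ X_I over i = 1, …, 125, with X_I the indicator of one descent.
There are 125 indicators.
For each fixed i, the pair (π(i), π(i+1)) is a uniformly random ordered pair of distinct values from {1, …, 126}; by symmetry P[π(i) > π(i+1)] = 1/2.
By linearity: E[X] = 125 · (1/2) = (126 − 1) · (1/2) = 125/2 ≈ 62.50000.

E[X] = 125/2 = 62.50000.


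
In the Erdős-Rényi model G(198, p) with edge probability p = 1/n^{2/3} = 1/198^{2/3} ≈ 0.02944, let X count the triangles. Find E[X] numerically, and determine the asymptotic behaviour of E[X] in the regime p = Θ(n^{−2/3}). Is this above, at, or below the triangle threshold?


Number of potential triangles: C(198, 3) = 1274196.
Each occurs with probability p³ ≈ (0.02944)³ ≈ 2.550760e-05.
By linearity: E[X] = C(198, 3)·p³ ≈ 1274196 · 2.550760e-05 ≈ 32.5017.
Since α = 2/3 < 1, p = c/n^{2/3} ≫ 1/n is above the triangle threshold p ~ 1/n. Asymptotically E[X] ~ (c³/6)·n^{3(1−α)} = (1³/6)·n^{1} → ∞; triangles are abundant w.h.p.

E[X] ≈ 32.5017; in regime p = Θ(1/n^{2/3}) E[X] diverges (above the triangle threshold p ~ 1/n).


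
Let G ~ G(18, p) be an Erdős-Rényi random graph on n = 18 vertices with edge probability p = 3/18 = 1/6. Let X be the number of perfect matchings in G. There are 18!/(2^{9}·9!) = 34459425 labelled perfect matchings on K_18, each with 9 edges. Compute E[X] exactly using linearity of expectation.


K_18 has 18!/(2^{9}·9!) = 34459425 labelled perfect matchings.
For each such perfect matching H, let X_H = 1 if all 9 edges of H are present in G. Then P[X_H = 1] = p^{9} = (1/6)^{9} = 1/10077696.
By linearity of expectation: E[X] = Σ_H E[X_H] = 34459425 · p^{9} = 34459425 · 1/10077696 = 425425/124416.
Numerically: E[X] ≈ 3.41938.

E[X] = 34459425 · (1/6)^{9} = 425425/124416 ≈ 3.41938.


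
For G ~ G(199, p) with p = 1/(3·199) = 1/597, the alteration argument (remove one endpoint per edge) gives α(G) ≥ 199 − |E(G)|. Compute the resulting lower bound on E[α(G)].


E[|E(G)|] = C(199, 2)·p = 19701 · (1/597) = 33.
E[α(G)] ≥ n − E[|E(G)|] = 199 − 33 = 166.
Numerically: ≈ 166.000.
(This is only a lower bound; the true E[α(G)] may be larger.)

E[α(G)] ≥ 166 ≈ 166.000.


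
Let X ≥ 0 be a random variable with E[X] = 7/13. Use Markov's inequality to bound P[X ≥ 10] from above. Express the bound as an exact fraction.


μ = E[X] = 7/13, a = 10.
Markov: P[X ≥ 10] ≤ μ/a = (7/13)/10 = 7/130.
Numerically: ≈ 0.05385.
(Since a = 10 > μ = 0.53846, the bound 7/130 is < 1 and informative.)

P[X ≥ 10] ≤ 7/130 ≈ 0.05385.


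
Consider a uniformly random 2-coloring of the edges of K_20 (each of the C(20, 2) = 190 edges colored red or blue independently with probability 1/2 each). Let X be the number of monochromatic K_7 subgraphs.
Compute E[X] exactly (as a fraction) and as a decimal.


Let X = Σ_S X_S over the C(20, 7) = 77520 subsets S of size 7, where X_S = 1 if the K_7 on S is monochromatic.
For a fixed S, the K_7 on S has C(7, 2) = 21 edges. P[all 21 edges red] = (1/2)^21, and likewise for blue, so P[monochromatic] = 2·(1/2)^21 = 2^{1 − 21} = 1/1048576.
By linearity of expectation: E[X] = C(20, 7) · 2^{1 − 21} = 77520 · 1/1048576 = 4845/65536.
Numerically: E[X] ≈ 0.074.

E[X] = C(20,7)·2^(1−C(7,2)) = 4845/65536 ≈ 0.074.


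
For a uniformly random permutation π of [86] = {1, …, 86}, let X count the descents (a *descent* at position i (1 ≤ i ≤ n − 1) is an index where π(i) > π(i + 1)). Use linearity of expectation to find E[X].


Write X = Σ X_I over i = 1, …, 85, with X_I the indicator of one descent.
There are 85 indicators.
For each fixed i, the pair (π(i), π(i+1)) is a uniformly random ordered pair of distinct values from {1, …, 86}; by symmetry P[π(i) > π(i+1)] = 1/2.
By linearity: E[X] = 85 · (1/2) = (86 − 1) · (1/2) = 85/2 ≈ 42.500.

E[X] = 85/2 = 42.500.


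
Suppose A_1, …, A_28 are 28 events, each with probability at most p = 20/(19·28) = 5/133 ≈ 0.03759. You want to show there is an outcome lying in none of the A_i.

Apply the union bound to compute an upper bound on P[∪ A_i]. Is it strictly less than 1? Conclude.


Union bound: P[∪_{i=1}^{28} A_i] ≤ Σ_i P[A_i] ≤ 28·p = 28·(5/133) = 20/19.
Numerically: 20/19 ≈ 1.05263.
Is 20/19 < 1? NO.
Since the bound 20/19 is ≥ 1, the union bound is uninformative here; it does NOT by itself certify existence.

28·p = 20/19 ≈ 1.05263; existence NOT certified by the union bound.


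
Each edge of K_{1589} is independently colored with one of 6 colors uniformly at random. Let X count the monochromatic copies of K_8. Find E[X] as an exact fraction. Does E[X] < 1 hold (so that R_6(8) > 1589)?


E[X] = C(1589, 8) · 6^{1 − 28} = 990389025825605844438 · 6^{−27} = 990389025825605844438/1023490369077469249536.
As a reduced fraction: E[X] = 165064837637600974073/170581728179578208256 ≈ 0.967658.
Is E[X] < 1? YES.
Since E[X] < 1, there exists a 6-coloring of K_{1589} with no monochromatic K_8; hence R_6(8) > 1589.

E[X] = 165064837637600974073/170581728179578208256 ≈ 0.967658; E[X] < 1, so R_6(8) > 1589.


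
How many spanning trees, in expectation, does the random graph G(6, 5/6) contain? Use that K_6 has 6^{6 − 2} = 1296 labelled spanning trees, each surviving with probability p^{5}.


K_6 has 6^{6 − 2} = 1296 labelled spanning trees.
For each such spanning tree H, let X_H = 1 if all 5 edges of H are present in G. Then P[X_H = 1] = p^{5} = (5/6)^{5} = 3125/7776.
Summing the indicators: E[X] = Σ_H E[X_H] = 1296 · p^{5} = 1296 · 3125/7776 = 3125/6.
Numerically: E[X] ≈ 520.83.

E[X] = 1296 · (5/6)^{5} = 3125/6 ≈ 520.83.


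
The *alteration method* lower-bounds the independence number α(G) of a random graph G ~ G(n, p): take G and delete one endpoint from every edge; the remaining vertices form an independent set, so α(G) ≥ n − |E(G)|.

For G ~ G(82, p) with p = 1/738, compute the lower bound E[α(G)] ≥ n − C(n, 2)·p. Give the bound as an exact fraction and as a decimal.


E[|E(G)|] = C(82, 2)·p = 3321 · (1/738) = 9/2.
E[α(G)] ≥ n − E[|E(G)|] = 82 − 9/2 = 155/2.
Numerically: ≈ 77.500.
(This is only a lower bound; the true E[α(G)] may be larger.)

E[α(G)] ≥ 155/2 ≈ 77.500.


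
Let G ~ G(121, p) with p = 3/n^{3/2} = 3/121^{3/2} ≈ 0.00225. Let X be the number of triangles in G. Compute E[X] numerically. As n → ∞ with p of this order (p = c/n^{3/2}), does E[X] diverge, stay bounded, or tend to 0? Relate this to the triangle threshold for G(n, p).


Number of potential triangles: C(121, 3) = 287980.
Each occurs with probability p³ ≈ (0.00225)³ ≈ 1.14506e-08.
By linearity: E[X] = C(121, 3)·p³ ≈ 287980 · 1.14506e-08 ≈ 0.003.
Since α = 3/2 > 1, p = c/n^{3/2} = o(1/n) is below the triangle threshold p ~ 1/n. Asymptotically E[X] ~ (c³/6)·n^{3(1−α)} = (3³/6)·n^{-1.5} → 0, so by Markov's inequality G has no triangles w.h.p.

E[X] ≈ 0.003; in regime p = Θ(1/n^{3/2}) E[X] tends to 0 (below the triangle threshold p ~ 1/n).


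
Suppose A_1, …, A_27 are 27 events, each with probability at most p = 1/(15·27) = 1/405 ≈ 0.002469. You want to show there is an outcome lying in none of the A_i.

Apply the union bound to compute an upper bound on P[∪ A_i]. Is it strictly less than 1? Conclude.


Union bound: P[∪_{i=1}^{27} A_i] ≤ Σ_i P[A_i] ≤ 27·p = 27·(1/405) = 1/15.
Numerically: 1/15 ≈ 0.066667.
Is 1/15 < 1? YES.
Since P[∪ A_i] ≤ 1/15 < 1, the complement has P[∩ A_i^c] ≥ 1 − 1/15 = 14/15 > 0, so some outcome avoids every A_i.

27·p = 1/15 ≈ 0.066667; existence CERTIFIED by the union bound.


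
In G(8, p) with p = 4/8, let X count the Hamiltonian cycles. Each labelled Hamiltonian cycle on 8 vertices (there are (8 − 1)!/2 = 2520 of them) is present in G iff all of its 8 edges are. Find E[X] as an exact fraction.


K_8 has (8 − 1)!/2 = 2520 labelled Hamiltonian cycles.
For each such Hamiltonian cycle H, let X_H = 1 if all 8 edges of H are present in G. Then P[X_H = 1] = p^{8} = (1/2)^{8} = 1/256.
By linearity of expectation: E[X] = Σ_H E[X_H] = 2520 · p^{8} = 2520 · 1/256 = 315/32.
Numerically: E[X] ≈ 9.8438.

E[X] = 2520 · (1/2)^{8} = 315/32 ≈ 9.8438.


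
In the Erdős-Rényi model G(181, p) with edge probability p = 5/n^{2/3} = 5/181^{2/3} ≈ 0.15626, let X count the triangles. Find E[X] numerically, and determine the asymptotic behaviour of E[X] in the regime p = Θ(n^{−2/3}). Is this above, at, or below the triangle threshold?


Number of potential triangles: C(181, 3) = 971970.
Each occurs with probability p³ ≈ (0.15626)³ ≈ 3.8155123e-03.
By linearity: E[X] = C(181, 3)·p³ ≈ 971970 · 3.8155123e-03 ≈ 3708.56354.
Since α = 2/3 < 1, p = c/n^{2/3} ≫ 1/n is above the triangle threshold p ~ 1/n. Asymptotically E[X] ~ (c³/6)·n^{3(1−α)} = (5³/6)·n^{1} → ∞; triangles are abundant w.h.p.

E[X] ≈ 3708.56354; in regime p = Θ(1/n^{2/3}) E[X] diverges (above the triangle threshold p ~ 1/n).


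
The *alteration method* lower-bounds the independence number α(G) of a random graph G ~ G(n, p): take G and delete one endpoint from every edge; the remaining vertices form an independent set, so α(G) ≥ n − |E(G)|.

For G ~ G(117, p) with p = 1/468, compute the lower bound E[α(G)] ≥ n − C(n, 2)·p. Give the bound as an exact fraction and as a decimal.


E[|E(G)|] = C(117, 2)·p = 6786 · (1/468) = 29/2.
E[α(G)] ≥ n − E[|E(G)|] = 117 − 29/2 = 205/2.
Numerically: ≈ 102.500000.
(This is only a lower bound; the true E[α(G)] may be larger.)

E[α(G)] ≥ 205/2 ≈ 102.500000.


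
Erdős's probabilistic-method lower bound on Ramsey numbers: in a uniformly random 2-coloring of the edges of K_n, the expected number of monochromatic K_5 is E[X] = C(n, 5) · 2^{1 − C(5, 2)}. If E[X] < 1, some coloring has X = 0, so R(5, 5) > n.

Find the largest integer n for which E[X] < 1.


We need C(n, 5) · 2^{1 − 10} < 1, i.e. C(n, 5) < 2^{10 − 1} = 512.
Check values of n near the boundary:
  n = 10: C(10, 5) = 252; 252 < 512? YES
  n = 11: C(11, 5) = 462; 462 < 512? YES
  n = 12: C(12, 5) = 792; 792 < 512? NO
  n = 13: C(13, 5) = 1287; 1287 < 512? NO
  n = 14: C(14, 5) = 2002; 2002 < 512? NO
The largest n with C(n, 5) < 512 is n = 11 (where E[X] = 231/256 ≈ 0.90234). Hence R(5, 5) > 11, i.e. R(5, 5) ≥ 12.

Largest n = 11; hence R(5, 5) > 11.


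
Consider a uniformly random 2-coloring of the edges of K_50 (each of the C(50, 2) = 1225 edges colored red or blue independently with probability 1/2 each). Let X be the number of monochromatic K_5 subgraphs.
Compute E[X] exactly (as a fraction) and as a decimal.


Let X = Σ_S X_S over the C(50, 5) = 2118760 subsets S of size 5, where X_S = 1 if the K_5 on S is monochromatic.
For a fixed S, the K_5 on S has C(5, 2) = 10 edges. P[all 10 edges red] = (1/2)^10, and likewise for blue, so P[monochromatic] = 2·(1/2)^10 = 2^{1 − 10} = 1/512.
By linearity of expectation: E[X] = C(50, 5) · 2^{1 − 10} = 2118760 · 1/512 = 264845/64.
Numerically: E[X] ≈ 4138.203125.

E[X] = C(50,5)·2^(1−C(5,2)) = 264845/64 ≈ 4138.203125.


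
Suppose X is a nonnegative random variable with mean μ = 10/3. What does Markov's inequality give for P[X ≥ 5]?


μ = E[X] = 10/3, a = 5.
Markov: P[X ≥ 5] ≤ μ/a = (10/3)/5 = 2/3.
Numerically: ≈ 0.6667.
(Since a = 5 > μ = 3.3333, the bound 2/3 is < 1 and informative.)

P[X ≥ 5] ≤ 2/3 ≈ 0.6667.


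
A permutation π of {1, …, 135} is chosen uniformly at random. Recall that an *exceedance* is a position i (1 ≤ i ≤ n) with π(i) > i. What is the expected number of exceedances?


Write X = Σ_{i=1}^{135} X_i, where X_i = 1_{π(i) > i}.
For each fixed i, π(i) is uniform over {1, …, 135} (marginal of a uniform permutation), so P[π(i) > i] = (n − i)/n. Summing: Σ_{i=1}^{135} (n − i)/n = (0 + 1 + … + 134)/135 = 135(135 − 1)/(2·135) = (135 − 1)/2.
Hence E[X] = Σ_{i=1}^{135} (135 − i)/135 = 67 ≈ 67.00000.

E[X] = 67 = 67.00000.


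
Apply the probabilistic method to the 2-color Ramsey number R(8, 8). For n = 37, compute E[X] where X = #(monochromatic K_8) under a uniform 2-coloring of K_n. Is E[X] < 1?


E[X] = C(37, 8) · 2^{1 − 28} = 38608020 · 2^{−27} = 38608020/134217728.
As a reduced fraction: E[X] = 9652005/33554432 ≈ 0.2876522.
Is E[X] < 1? YES.
Since E[X] < 1, there exists a 2-coloring of K_{37} with no monochromatic K_8; hence R(8, 8) > 37.

E[X] = 9652005/33554432 ≈ 0.2876522; E[X] < 1, so R(8, 8) > 37.


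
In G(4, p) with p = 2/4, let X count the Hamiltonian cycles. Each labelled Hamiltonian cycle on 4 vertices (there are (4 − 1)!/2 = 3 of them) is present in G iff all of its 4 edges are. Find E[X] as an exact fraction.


K_4 has (4 − 1)!/2 = 3 labelled Hamiltonian cycles.
For each such Hamiltonian cycle H, let X_H = 1 if all 4 edges of H are present in G. Then P[X_H = 1] = p^{4} = (1/2)^{4} = 1/16.
By linearity of expectation: E[X] = Σ_H E[X_H] = 3 · p^{4} = 3 · 1/16 = 3/16.
Numerically: E[X] ≈ 0.1875.

E[X] = 3 · (1/2)^{4} = 3/16 ≈ 0.1875.


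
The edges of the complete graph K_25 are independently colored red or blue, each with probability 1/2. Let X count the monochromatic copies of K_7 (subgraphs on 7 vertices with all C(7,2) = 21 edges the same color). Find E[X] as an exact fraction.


Let X = Σ_S X_S over the C(25, 7) = 480700 subsets S of size 7, where X_S = 1 if the K_7 on S is monochromatic.
For a fixed S, the K_7 on S has C(7, 2) = 21 edges. P[all 21 edges red] = (1/2)^21, and likewise for blue, so P[monochromatic] = 2·(1/2)^21 = 2^{1 − 21} = 1/1048576.
By linearity: E[X] = C(25, 7) · 2^{1 − 21} = 480700 · 1/1048576 = 120175/262144.
Numerically: E[X] ≈ 0.458.

E[X] = C(25,7)·2^(1−C(7,2)) = 120175/262144 ≈ 0.458.


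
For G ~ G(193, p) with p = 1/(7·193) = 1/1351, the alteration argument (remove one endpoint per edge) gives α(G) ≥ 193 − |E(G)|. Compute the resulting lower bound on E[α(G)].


E[|E(G)|] = C(193, 2)·p = 18528 · (1/1351) = 96/7.
E[α(G)] ≥ n − E[|E(G)|] = 193 − 96/7 = 1255/7.
Numerically: ≈ 179.28571.
(This is only a lower bound; the true E[α(G)] may be larger.)

E[α(G)] ≥ 1255/7 ≈ 179.28571.


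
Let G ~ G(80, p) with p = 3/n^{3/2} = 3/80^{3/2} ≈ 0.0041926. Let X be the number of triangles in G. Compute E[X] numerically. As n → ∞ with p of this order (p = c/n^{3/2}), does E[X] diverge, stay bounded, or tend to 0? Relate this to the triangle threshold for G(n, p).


Number of potential triangles: C(80, 3) = 82160.
Each occurs with probability p³ ≈ (0.0041926)³ ≈ 7.3698530e-08.
By linearity: E[X] = C(80, 3)·p³ ≈ 82160 · 7.3698530e-08 ≈ 0.00606.
Since α = 3/2 > 1, p = c/n^{3/2} = o(1/n) is below the triangle threshold p ~ 1/n. Asymptotically E[X] ~ (c³/6)·n^{3(1−α)} = (3³/6)·n^{-1.5} → 0, so by Markov's inequality G has no triangles w.h.p.

E[X] ≈ 0.00606; in regime p = Θ(1/n^{3/2}) E[X] tends to 0 (below the triangle threshold p ~ 1/n).


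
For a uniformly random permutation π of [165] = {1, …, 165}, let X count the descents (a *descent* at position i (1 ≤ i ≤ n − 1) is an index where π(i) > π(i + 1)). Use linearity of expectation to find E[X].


Write X = Σ X_I over i = 1, …, 164, with X_I the indicator of one descent.
There are 164 indicators.
For each fixed i, the pair (π(i), π(i+1)) is a uniformly random ordered pair of distinct values from {1, …, 165}; by symmetry P[π(i) > π(i+1)] = 1/2.
By linearity: E[X] = 164 · (1/2) = (165 − 1) · (1/2) = 82 ≈ 82.000.

E[X] = 82 = 82.000.


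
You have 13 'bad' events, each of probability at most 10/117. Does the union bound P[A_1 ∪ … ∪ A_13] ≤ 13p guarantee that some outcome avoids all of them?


Union bound: P[∪_{i=1}^{13} A_i] ≤ Σ_i P[A_i] ≤ 13·p = 13·(10/117) = 10/9.
Numerically: 10/9 ≈ 1.111.
Is 10/9 < 1? NO.
Since the bound 10/9 is ≥ 1, the union bound is uninformative here; it does NOT by itself certify existence.

13·p = 10/9 ≈ 1.111; existence NOT certified by the union bound.


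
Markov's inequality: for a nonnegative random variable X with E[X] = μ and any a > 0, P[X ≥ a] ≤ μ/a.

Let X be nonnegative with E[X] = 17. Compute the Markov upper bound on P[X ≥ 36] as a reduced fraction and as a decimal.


μ = E[X] = 17, a = 36.
Markov: P[X ≥ 36] ≤ μ/a = (17)/36 = 17/36.
Numerically: ≈ 0.4722.
(Since a = 36 > μ = 17.0000, the bound 17/36 is < 1 and informative.)

P[X ≥ 36] ≤ 17/36 ≈ 0.4722.


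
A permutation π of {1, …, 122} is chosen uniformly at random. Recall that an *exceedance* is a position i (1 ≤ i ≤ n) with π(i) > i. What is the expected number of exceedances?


Write X = Σ_{i=1}^{122} X_i, where X_i = 1_{π(i) > i}.
For each fixed i, π(i) is uniform over {1, …, 122} (marginal of a uniform permutation), so P[π(i) > i] = (n − i)/n. Summing: Σ_{i=1}^{122} (n − i)/n = (0 + 1 + … + 121)/122 = 122(122 − 1)/(2·122) = (122 − 1)/2.
Hence E[X] = Σ_{i=1}^{122} (122 − i)/122 = 121/2 ≈ 60.50000.

E[X] = 121/2 = 60.50000.


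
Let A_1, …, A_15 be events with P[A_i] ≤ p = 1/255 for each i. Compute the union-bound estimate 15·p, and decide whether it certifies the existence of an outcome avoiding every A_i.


Union bound: P[∪_{i=1}^{15} A_i] ≤ Σ_i P[A_i] ≤ 15·p = 15·(1/255) = 1/17.
Numerically: 1/17 ≈ 0.0588235.
Is 1/17 < 1? YES.
Since P[∪ A_i] ≤ 1/17 < 1, the complement has P[∩ A_i^c] ≥ 1 − 1/17 = 16/17 > 0, so some outcome avoids every A_i.

15·p = 1/17 ≈ 0.0588235; existence CERTIFIED by the union bound.


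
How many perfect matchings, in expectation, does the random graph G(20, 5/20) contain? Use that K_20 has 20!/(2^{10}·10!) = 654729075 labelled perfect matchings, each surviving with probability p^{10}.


K_20 has 20!/(2^{10}·10!) = 654729075 labelled perfect matchings.
For each such perfect matching H, let X_H = 1 if all 10 edges of H are present in G. Then P[X_H = 1] = p^{10} = (1/4)^{10} = 1/1048576.
Summing the indicators: E[X] = Σ_H E[X_H] = 654729075 · p^{10} = 654729075 · 1/1048576 = 654729075/1048576.
Numerically: E[X] ≈ 624.4.

E[X] = 654729075 · (1/4)^{10} = 654729075/1048576 ≈ 624.4.


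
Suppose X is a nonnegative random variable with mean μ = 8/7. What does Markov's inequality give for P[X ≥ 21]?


μ = E[X] = 8/7, a = 21.
Markov: P[X ≥ 21] ≤ μ/a = (8/7)/21 = 8/147.
Numerically: ≈ 0.05442.
(Since a = 21 > μ = 1.14286, the bound 8/147 is < 1 and informative.)

P[X ≥ 21] ≤ 8/147 ≈ 0.05442.


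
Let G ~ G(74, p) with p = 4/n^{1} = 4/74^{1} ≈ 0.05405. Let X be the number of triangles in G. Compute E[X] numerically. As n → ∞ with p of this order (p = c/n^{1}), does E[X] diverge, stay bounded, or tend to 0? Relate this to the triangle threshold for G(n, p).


Number of potential triangles: C(74, 3) = 64824.
Each occurs with probability p³ ≈ (0.05405)³ ≈ 1.579373e-04.
By linearity: E[X] = C(74, 3)·p³ ≈ 64824 · 1.579373e-04 ≈ 10.2381.
Here α = 1, so p = 4/n is exactly at the triangle threshold p ~ 1/n. Asymptotically E[X] → c³/6 = 4³/6 = 32/3 ≈ 10.6667, a bounded constant. In this regime the triangle count is asymptotically Poisson(c³/6).

E[X] ≈ 10.2381; in regime p = Θ(1/n^{1}) E[X] stays bounded (at the triangle threshold p ~ 1/n).


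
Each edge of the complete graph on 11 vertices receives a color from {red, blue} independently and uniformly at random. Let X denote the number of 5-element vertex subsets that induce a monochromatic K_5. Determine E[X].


Let X = Σ_S X_S over the C(11, 5) = 462 subsets S of size 5, where X_S = 1 if the K_5 on S is monochromatic.
For a fixed S, the K_5 on S has C(5, 2) = 10 edges. P[all 10 edges red] = (1/2)^10, and likewise for blue, so P[monochromatic] = 2·(1/2)^10 = 2^{1 − 10} = 1/512.
Summing: E[X] = C(11, 5) · 2^{1 − 10} = 462 · 1/512 = 231/256.
Numerically: E[X] ≈ 0.90234.

E[X] = C(11,5)·2^(1−C(5,2)) = 231/256 ≈ 0.90234.


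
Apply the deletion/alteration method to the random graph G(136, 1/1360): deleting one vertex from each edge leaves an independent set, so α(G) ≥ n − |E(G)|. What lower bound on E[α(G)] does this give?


E[|E(G)|] = C(136, 2)·p = 9180 · (1/1360) = 27/4.
E[α(G)] ≥ n − E[|E(G)|] = 136 − 27/4 = 517/4.
Numerically: ≈ 129.2500.
(This is only a lower bound; the true E[α(G)] may be larger.)

E[α(G)] ≥ 517/4 ≈ 129.2500.


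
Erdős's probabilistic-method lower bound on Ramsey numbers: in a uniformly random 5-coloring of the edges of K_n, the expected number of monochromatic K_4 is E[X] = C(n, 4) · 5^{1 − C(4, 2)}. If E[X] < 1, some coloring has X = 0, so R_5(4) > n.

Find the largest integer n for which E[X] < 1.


We need C(n, 4) · 5^{1 − 6} < 1, i.e. C(n, 4) < 5^{6 − 1} = 3125.
Check values of n near the boundary:
  n = 12: C(12, 4) = 495; 495 < 3125? YES
  n = 13: C(13, 4) = 715; 715 < 3125? YES
  n = 14: C(14, 4) = 1001; 1001 < 3125? YES
  n = 15: C(15, 4) = 1365; 1365 < 3125? YES
  n = 16: C(16, 4) = 1820; 1820 < 3125? YES
  n = 17: C(17, 4) = 2380; 2380 < 3125? YES
  n = 18: C(18, 4) = 3060; 3060 < 3125? YES
  n = 19: C(19, 4) = 3876; 3876 < 3125? NO
  n = 20: C(20, 4) = 4845; 4845 < 3125? NO
  n = 21: C(21, 4) = 5985; 5985 < 3125? NO
The largest n with C(n, 4) < 3125 is n = 18 (where E[X] = 612/625 ≈ 0.9792). Hence R_5(4) > 18, i.e. R_5(4) ≥ 19.

Largest n = 18; hence R_5(4) > 18.


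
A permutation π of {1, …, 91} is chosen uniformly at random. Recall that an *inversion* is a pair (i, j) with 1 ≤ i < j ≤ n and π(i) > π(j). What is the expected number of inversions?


Write X = Σ X_I over the C(91, 2) = 4095 pairs i < j, with X_I the indicator of one inversion.
There are 4095 indicators.
For each fixed pair i < j, the values π(i) and π(j) are two distinct elements of {1, …, 91} in uniformly random order; by symmetry P[π(i) > π(j)] = 1/2.
By linearity: E[X] = 4095 · (1/2) = C(91, 2) · (1/2) = 4095/2 = 4095/2 ≈ 2047.50000.

E[X] = 4095/2 = 2047.50000.


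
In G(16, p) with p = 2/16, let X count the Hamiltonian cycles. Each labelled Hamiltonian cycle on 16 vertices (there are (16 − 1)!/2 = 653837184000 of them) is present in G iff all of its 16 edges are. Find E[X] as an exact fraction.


K_16 has (16 − 1)!/2 = 653837184000 labelled Hamiltonian cycles.
For each such Hamiltonian cycle H, let X_H = 1 if all 16 edges of H are present in G. Then P[X_H = 1] = p^{16} = (1/8)^{16} = 1/281474976710656.
Summing the indicators: E[X] = Σ_H E[X_H] = 653837184000 · p^{16} = 653837184000 · 1/281474976710656 = 638512875/274877906944.
Numerically: E[X] ≈ 0.002323.

E[X] = 653837184000 · (1/8)^{16} = 638512875/274877906944 ≈ 0.002323.


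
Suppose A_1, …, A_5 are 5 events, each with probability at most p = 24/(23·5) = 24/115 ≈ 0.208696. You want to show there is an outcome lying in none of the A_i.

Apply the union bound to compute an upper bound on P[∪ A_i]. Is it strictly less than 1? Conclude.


Union bound: P[∪_{i=1}^{5} A_i] ≤ Σ_i P[A_i] ≤ 5·p = 5·(24/115) = 24/23.
Numerically: 24/23 ≈ 1.043478.
Is 24/23 < 1? NO.
Since the bound 24/23 is ≥ 1, the union bound is uninformative here; it does NOT by itself certify existence.

5·p = 24/23 ≈ 1.043478; existence NOT certified by the union bound.


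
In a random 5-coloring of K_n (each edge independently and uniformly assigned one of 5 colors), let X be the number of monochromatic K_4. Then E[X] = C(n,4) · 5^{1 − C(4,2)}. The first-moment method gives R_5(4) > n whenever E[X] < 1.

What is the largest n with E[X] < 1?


We need C(n, 4) · 5^{1 − 6} < 1, i.e. C(n, 4) < 5^{6 − 1} = 3125.
Check values of n near the boundary:
  n = 16: C(16, 4) = 1820; 1820 < 3125? YES
  n = 17: C(17, 4) = 2380; 2380 < 3125? YES
  n = 18: C(18, 4) = 3060; 3060 < 3125? YES
  n = 19: C(19, 4) = 3876; 3876 < 3125? NO
  n = 20: C(20, 4) = 4845; 4845 < 3125? NO
The largest n with C(n, 4) < 3125 is n = 18 (where E[X] = 612/625 ≈ 0.9792000). Hence R_5(4) > 18, i.e. R_5(4) ≥ 19.

Largest n = 18; hence R_5(4) > 18.


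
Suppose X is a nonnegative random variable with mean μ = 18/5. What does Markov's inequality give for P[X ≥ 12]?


μ = E[X] = 18/5, a = 12.
Markov: P[X ≥ 12] ≤ μ/a = (18/5)/12 = 3/10.
Numerically: ≈ 0.3000.
(Since a = 12 > μ = 3.6000, the bound 3/10 is < 1 and informative.)

P[X ≥ 12] ≤ 3/10 ≈ 0.3000.


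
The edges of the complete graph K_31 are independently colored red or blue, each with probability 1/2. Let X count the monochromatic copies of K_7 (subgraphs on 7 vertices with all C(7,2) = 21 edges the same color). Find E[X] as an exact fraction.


Let X = Σ_S X_S over the C(31, 7) = 2629575 subsets S of size 7, where X_S = 1 if the K_7 on S is monochromatic.
For a fixed S, the K_7 on S has C(7, 2) = 21 edges. P[all 21 edges red] = (1/2)^21, and likewise for blue, so P[monochromatic] = 2·(1/2)^21 = 2^{1 − 21} = 1/1048576.
By linearity of expectation: E[X] = C(31, 7) · 2^{1 − 21} = 2629575 · 1/1048576 = 2629575/1048576.
Numerically: E[X] ≈ 2.508.

E[X] = C(31,7)·2^(1−C(7,2)) = 2629575/1048576 ≈ 2.508.


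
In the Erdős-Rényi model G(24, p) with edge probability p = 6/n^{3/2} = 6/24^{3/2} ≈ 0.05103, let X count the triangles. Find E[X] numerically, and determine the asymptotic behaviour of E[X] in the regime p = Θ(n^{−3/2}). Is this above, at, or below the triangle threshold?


Number of potential triangles: C(24, 3) = 2024.
Each occurs with probability p³ ≈ (0.05103)³ ≈ 1.328933e-04.
By linearity: E[X] = C(24, 3)·p³ ≈ 2024 · 1.328933e-04 ≈ 0.2690.
Since α = 3/2 > 1, p = c/n^{3/2} = o(1/n) is below the triangle threshold p ~ 1/n. Asymptotically E[X] ~ (c³/6)·n^{3(1−α)} = (6³/6)·n^{-1.5} → 0, so by Markov's inequality G has no triangles w.h.p.

E[X] ≈ 0.2690; in regime p = Θ(1/n^{3/2}) E[X] tends to 0 (below the triangle threshold p ~ 1/n).


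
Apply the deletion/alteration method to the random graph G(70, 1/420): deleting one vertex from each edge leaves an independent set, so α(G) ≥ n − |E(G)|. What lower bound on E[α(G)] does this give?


E[|E(G)|] = C(70, 2)·p = 2415 · (1/420) = 23/4.
E[α(G)] ≥ n − E[|E(G)|] = 70 − 23/4 = 257/4.
Numerically: ≈ 64.2500.
(This is only a lower bound; the true E[α(G)] may be larger.)

E[α(G)] ≥ 257/4 ≈ 64.2500.


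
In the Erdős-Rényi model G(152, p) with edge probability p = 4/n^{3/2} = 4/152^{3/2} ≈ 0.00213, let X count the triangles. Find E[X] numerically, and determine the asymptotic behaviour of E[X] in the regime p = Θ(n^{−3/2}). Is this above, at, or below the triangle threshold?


Number of potential triangles: C(152, 3) = 573800.
Each occurs with probability p³ ≈ (0.00213)³ ≈ 9.72487e-09.
By linearity: E[X] = C(152, 3)·p³ ≈ 573800 · 9.72487e-09 ≈ 0.006.
Since α = 3/2 > 1, p = c/n^{3/2} = o(1/n) is below the triangle threshold p ~ 1/n. Asymptotically E[X] ~ (c³/6)·n^{3(1−α)} = (4³/6)·n^{-1.5} → 0, so by Markov's inequality G has no triangles w.h.p.

E[X] ≈ 0.006; in regime p = Θ(1/n^{3/2}) E[X] tends to 0 (below the triangle threshold p ~ 1/n).


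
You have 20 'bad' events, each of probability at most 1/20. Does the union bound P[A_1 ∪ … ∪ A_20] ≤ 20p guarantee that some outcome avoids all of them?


Union bound: P[∪_{i=1}^{20} A_i] ≤ Σ_i P[A_i] ≤ 20·p = 20·(1/20) = 1.
Numerically: 1 ≈ 1.000000.
Is 1 < 1? NO.
Since the bound 1 is ≥ 1, the union bound is uninformative here; it does NOT by itself certify existence.

20·p = 1 ≈ 1.000000; existence NOT certified by the union bound.


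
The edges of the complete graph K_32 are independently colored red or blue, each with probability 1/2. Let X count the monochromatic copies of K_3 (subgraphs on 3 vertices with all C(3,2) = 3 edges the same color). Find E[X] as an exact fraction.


Let X = Σ_S X_S over the C(32, 3) = 4960 subsets S of size 3, where X_S = 1 if the K_3 on S is monochromatic.
For a fixed S, the K_3 on S has C(3, 2) = 3 edges. P[all 3 edges red] = (1/2)^3, and likewise for blue, so P[monochromatic] = 2·(1/2)^3 = 2^{1 − 3} = 1/4.
By linearity of expectation: E[X] = C(32, 3) · 2^{1 − 3} = 4960 · 1/4 = 1240.
Numerically: E[X] ≈ 1240.00000.

E[X] = C(32,3)·2^(1−C(3,2)) = 1240 ≈ 1240.00000.


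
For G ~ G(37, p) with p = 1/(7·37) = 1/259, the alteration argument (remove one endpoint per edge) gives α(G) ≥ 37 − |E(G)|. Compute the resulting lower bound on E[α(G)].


E[|E(G)|] = C(37, 2)·p = 666 · (1/259) = 18/7.
E[α(G)] ≥ n − E[|E(G)|] = 37 − 18/7 = 241/7.
Numerically: ≈ 34.4286.
(This is only a lower bound; the true E[α(G)] may be larger.)

E[α(G)] ≥ 241/7 ≈ 34.4286.


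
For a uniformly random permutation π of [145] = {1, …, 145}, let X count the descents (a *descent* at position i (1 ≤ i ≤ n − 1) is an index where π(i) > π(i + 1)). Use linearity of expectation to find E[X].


Write X = Σ X_I over i = 1, …, 144, with X_I the indicator of one descent.
There are 144 indicators.
For each fixed i, the pair (π(i), π(i+1)) is a uniformly random ordered pair of distinct values from {1, …, 145}; by symmetry P[π(i) > π(i+1)] = 1/2.
By linearity: E[X] = 144 · (1/2) = (145 − 1) · (1/2) = 72 ≈ 72.000.

E[X] = 72 = 72.000.


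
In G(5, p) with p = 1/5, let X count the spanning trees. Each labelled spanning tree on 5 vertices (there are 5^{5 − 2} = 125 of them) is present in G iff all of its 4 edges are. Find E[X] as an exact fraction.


K_5 has 5^{5 − 2} = 125 labelled spanning trees.
For each such spanning tree H, let X_H = 1 if all 4 edges of H are present in G. Then P[X_H = 1] = p^{4} = (1/5)^{4} = 1/625.
By linearity of expectation: E[X] = Σ_H E[X_H] = 125 · p^{4} = 125 · 1/625 = 1/5.
Numerically: E[X] ≈ 0.2.

E[X] = 125 · (1/5)^{4} = 1/5 ≈ 0.2.


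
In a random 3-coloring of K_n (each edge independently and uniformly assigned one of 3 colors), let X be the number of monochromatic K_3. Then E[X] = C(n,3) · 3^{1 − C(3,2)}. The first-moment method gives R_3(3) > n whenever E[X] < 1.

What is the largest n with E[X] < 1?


We need C(n, 3) · 3^{1 − 3} < 1, i.e. C(n, 3) < 3^{3 − 1} = 9.
Check values of n near the boundary:
  n = 3: C(3, 3) = 1; 1 < 9? YES
  n = 4: C(4, 3) = 4; 4 < 9? YES
  n = 5: C(5, 3) = 10; 10 < 9? NO
The largest n with C(n, 3) < 9 is n = 4 (where E[X] = 4/9 ≈ 0.444). Hence R_3(3) > 4, i.e. R_3(3) ≥ 5.

Largest n = 4; hence R_3(3) > 4.


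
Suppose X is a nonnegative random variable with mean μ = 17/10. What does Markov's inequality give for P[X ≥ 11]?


μ = E[X] = 17/10, a = 11.
Markov: P[X ≥ 11] ≤ μ/a = (17/10)/11 = 17/110.
Numerically: ≈ 0.15455.
(Since a = 11 > μ = 1.70000, the bound 17/110 is < 1 and informative.)

P[X ≥ 11] ≤ 17/110 ≈ 0.15455.


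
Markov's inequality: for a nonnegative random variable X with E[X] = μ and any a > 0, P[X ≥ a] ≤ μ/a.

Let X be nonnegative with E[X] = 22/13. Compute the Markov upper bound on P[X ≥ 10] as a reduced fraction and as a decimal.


μ = E[X] = 22/13, a = 10.
Markov: P[X ≥ 10] ≤ μ/a = (22/13)/10 = 11/65.
Numerically: ≈ 0.16923.
(Since a = 10 > μ = 1.69231, the bound 11/65 is < 1 and informative.)

P[X ≥ 10] ≤ 11/65 ≈ 0.16923.


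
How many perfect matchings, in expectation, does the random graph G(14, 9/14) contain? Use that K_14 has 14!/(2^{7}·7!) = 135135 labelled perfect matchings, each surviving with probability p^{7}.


K_14 has 14!/(2^{7}·7!) = 135135 labelled perfect matchings.
For each such perfect matching H, let X_H = 1 if all 7 edges of H are present in G. Then P[X_H = 1] = p^{7} = (9/14)^{7} = 4782969/105413504.
By linearity of expectation: E[X] = Σ_H E[X_H] = 135135 · p^{7} = 135135 · 4782969/105413504 = 92335216545/15059072.
Numerically: E[X] ≈ 6131.5.

E[X] = 135135 · (9/14)^{7} = 92335216545/15059072 ≈ 6131.5.


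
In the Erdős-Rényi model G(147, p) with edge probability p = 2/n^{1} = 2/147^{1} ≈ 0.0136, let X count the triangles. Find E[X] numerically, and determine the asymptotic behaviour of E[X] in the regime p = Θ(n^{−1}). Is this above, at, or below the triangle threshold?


Number of potential triangles: C(147, 3) = 518665.
Each occurs with probability p³ ≈ (0.0136)³ ≈ 2.51848e-06.
By linearity: E[X] = C(147, 3)·p³ ≈ 518665 · 2.51848e-06 ≈ 1.306.
Here α = 1, so p = 2/n is exactly at the triangle threshold p ~ 1/n. Asymptotically E[X] → c³/6 = 2³/6 = 4/3 ≈ 1.333, a bounded constant. In this regime the triangle count is asymptotically Poisson(c³/6).

E[X] ≈ 1.306; in regime p = Θ(1/n^{1}) E[X] stays bounded (at the triangle threshold p ~ 1/n).


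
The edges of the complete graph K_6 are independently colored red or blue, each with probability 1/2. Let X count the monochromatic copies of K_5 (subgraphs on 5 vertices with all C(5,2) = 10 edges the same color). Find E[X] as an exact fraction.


Let X = Σ_S X_S over the C(6, 5) = 6 subsets S of size 5, where X_S = 1 if the K_5 on S is monochromatic.
For a fixed S, the K_5 on S has C(5, 2) = 10 edges. P[all 10 edges red] = (1/2)^10, and likewise for blue, so P[monochromatic] = 2·(1/2)^10 = 2^{1 − 10} = 1/512.
By linearity of expectation: E[X] = C(6, 5) · 2^{1 − 10} = 6 · 1/512 = 3/256.
Numerically: E[X] ≈ 0.0117.

E[X] = C(6,5)·2^(1−C(5,2)) = 3/256 ≈ 0.0117.


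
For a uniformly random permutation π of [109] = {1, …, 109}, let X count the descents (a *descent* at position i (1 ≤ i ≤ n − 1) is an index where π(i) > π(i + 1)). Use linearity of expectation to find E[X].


Write X = Σ X_I over i = 1, …, 108, with X_I the indicator of one descent.
There are 108 indicators.
For each fixed i, the pair (π(i), π(i+1)) is a uniformly random ordered pair of distinct values from {1, …, 109}; by symmetry P[π(i) > π(i+1)] = 1/2.
By linearity: E[X] = 108 · (1/2) = (109 − 1) · (1/2) = 54 ≈ 54.000.

E[X] = 54 = 54.000.


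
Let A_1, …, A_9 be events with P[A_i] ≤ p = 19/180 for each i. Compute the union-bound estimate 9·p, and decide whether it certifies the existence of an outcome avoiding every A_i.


Union bound: P[∪_{i=1}^{9} A_i] ≤ Σ_i P[A_i] ≤ 9·p = 9·(19/180) = 19/20.
Numerically: 19/20 ≈ 0.9500.
Is 19/20 < 1? YES.
Since P[∪ A_i] ≤ 19/20 < 1, the complement has P[∩ A_i^c] ≥ 1 − 19/20 = 1/20 > 0, so some outcome avoids every A_i.

9·p = 19/20 ≈ 0.9500; existence CERTIFIED by the union bound.


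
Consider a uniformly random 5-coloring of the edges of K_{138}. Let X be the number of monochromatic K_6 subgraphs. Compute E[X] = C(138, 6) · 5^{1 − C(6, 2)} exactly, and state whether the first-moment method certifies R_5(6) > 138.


E[X] = C(138, 6) · 5^{1 − 15} = 8592039666 · 5^{−14} = 8592039666/6103515625.
As a reduced fraction: E[X] = 8592039666/6103515625 ≈ 1.4077.
Is E[X] < 1? NO.
Since E[X] ≥ 1, the first-moment bound is inconclusive at n = 138; it does NOT by itself certify R_5(6) > 138.

E[X] = 8592039666/6103515625 ≈ 1.4077; E[X] ≥ 1; first-moment method inconclusive here.


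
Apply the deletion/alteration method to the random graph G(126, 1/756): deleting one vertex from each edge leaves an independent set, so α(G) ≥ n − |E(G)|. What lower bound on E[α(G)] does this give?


E[|E(G)|] = C(126, 2)·p = 7875 · (1/756) = 125/12.
E[α(G)] ≥ n − E[|E(G)|] = 126 − 125/12 = 1387/12.
Numerically: ≈ 115.58333.
(This is only a lower bound; the true E[α(G)] may be larger.)

E[α(G)] ≥ 1387/12 ≈ 115.58333.


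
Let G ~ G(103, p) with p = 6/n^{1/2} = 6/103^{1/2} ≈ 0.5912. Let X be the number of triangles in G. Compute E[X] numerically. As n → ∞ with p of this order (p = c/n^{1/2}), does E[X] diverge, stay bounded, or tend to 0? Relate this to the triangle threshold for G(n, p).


Number of potential triangles: C(103, 3) = 176851.
Each occurs with probability p³ ≈ (0.5912)³ ≈ 2.0663216e-01.
By linearity: E[X] = C(103, 3)·p³ ≈ 176851 · 2.0663216e-01 ≈ 36543.10401.
Since α = 1/2 < 1, p = c/n^{1/2} ≫ 1/n is above the triangle threshold p ~ 1/n. Asymptotically E[X] ~ (c³/6)·n^{3(1−α)} = (6³/6)·n^{1.5} → ∞; triangles are abundant w.h.p.

E[X] ≈ 36543.10401; in regime p = Θ(1/n^{1/2}) E[X] diverges (above the triangle threshold p ~ 1/n).


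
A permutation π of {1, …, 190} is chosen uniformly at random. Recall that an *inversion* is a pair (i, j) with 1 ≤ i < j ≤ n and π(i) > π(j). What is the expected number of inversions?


Write X = Σ X_I over the C(190, 2) = 17955 pairs i < j, with X_I the indicator of one inversion.
There are 17955 indicators.
For each fixed pair i < j, the values π(i) and π(j) are two distinct elements of {1, …, 190} in uniformly random order; by symmetry P[π(i) > π(j)] = 1/2.
By linearity: E[X] = 17955 · (1/2) = C(190, 2) · (1/2) = 17955/2 = 17955/2 ≈ 8977.500000.

E[X] = 17955/2 = 8977.500000.


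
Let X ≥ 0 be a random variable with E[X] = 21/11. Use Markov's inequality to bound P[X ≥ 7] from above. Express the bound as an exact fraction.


μ = E[X] = 21/11, a = 7.
Markov: P[X ≥ 7] ≤ μ/a = (21/11)/7 = 3/11.
Numerically: ≈ 0.2727.
(Since a = 7 > μ = 1.9091, the bound 3/11 is < 1 and informative.)

P[X ≥ 7] ≤ 3/11 ≈ 0.2727.


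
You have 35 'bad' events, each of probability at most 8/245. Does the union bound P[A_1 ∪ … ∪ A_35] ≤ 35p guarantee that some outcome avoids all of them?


Union bound: P[∪_{i=1}^{35} A_i] ≤ Σ_i P[A_i] ≤ 35·p = 35·(8/245) = 8/7.
Numerically: 8/7 ≈ 1.143.
Is 8/7 < 1? NO.
Since the bound 8/7 is ≥ 1, the union bound is uninformative here; it does NOT by itself certify existence.

35·p = 8/7 ≈ 1.143; existence NOT certified by the union bound.


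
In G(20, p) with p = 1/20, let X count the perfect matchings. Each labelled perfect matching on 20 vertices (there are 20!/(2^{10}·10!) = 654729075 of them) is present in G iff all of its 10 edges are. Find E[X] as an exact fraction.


K_20 has 20!/(2^{10}·10!) = 654729075 labelled perfect matchings.
For each such perfect matching H, let X_H = 1 if all 10 edges of H are present in G. Then P[X_H = 1] = p^{10} = (1/20)^{10} = 1/10240000000000.
By linearity of expectation: E[X] = Σ_H E[X_H] = 654729075 · p^{10} = 654729075 · 1/10240000000000 = 26189163/409600000000.
Numerically: E[X] ≈ 6.39e-05.

E[X] = 654729075 · (1/20)^{10} = 26189163/409600000000 ≈ 6.39e-05.


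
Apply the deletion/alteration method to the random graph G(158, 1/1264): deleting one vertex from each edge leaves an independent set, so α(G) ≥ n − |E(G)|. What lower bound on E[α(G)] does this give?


E[|E(G)|] = C(158, 2)·p = 12403 · (1/1264) = 157/16.
E[α(G)] ≥ n − E[|E(G)|] = 158 − 157/16 = 2371/16.
Numerically: ≈ 148.187500.
(This is only a lower bound; the true E[α(G)] may be larger.)

E[α(G)] ≥ 2371/16 ≈ 148.187500.


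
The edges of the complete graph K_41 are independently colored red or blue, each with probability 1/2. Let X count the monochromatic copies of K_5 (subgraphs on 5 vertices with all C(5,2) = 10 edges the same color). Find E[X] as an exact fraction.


Let X = Σ_S X_S over the C(41, 5) = 749398 subsets S of size 5, where X_S = 1 if the K_5 on S is monochromatic.
For a fixed S, the K_5 on S has C(5, 2) = 10 edges. P[all 10 edges red] = (1/2)^10, and likewise for blue, so P[monochromatic] = 2·(1/2)^10 = 2^{1 − 10} = 1/512.
By linearity: E[X] = C(41, 5) · 2^{1 − 10} = 749398 · 1/512 = 374699/256.
Numerically: E[X] ≈ 1463.667969.

E[X] = C(41,5)·2^(1−C(5,2)) = 374699/256 ≈ 1463.667969.


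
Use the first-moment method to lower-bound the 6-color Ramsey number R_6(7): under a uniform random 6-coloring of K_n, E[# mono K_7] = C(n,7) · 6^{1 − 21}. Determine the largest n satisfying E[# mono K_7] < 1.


We need C(n, 7) · 6^{1 − 21} < 1, i.e. C(n, 7) < 6^{21 − 1} = 3656158440062976.
Check values of n near the boundary:
  n = 566: C(566, 7) = 3557206237959440; 3557206237959440 < 3656158440062976? YES
  n = 567: C(567, 7) = 3601671315933933; 3601671315933933 < 3656158440062976? YES
  n = 568: C(568, 7) = 3646611956239704; 3646611956239704 < 3656158440062976? YES
  n = 569: C(569, 7) = 3692032389858348; 3692032389858348 < 3656158440062976? NO
  n = 570: C(570, 7) = 3737936877831720; 3737936877831720 < 3656158440062976? NO
  n = 571: C(571, 7) = 3784329711421830; 3784329711421830 < 3656158440062976? NO
The largest n with C(n, 7) < 3656158440062976 is n = 568 (where E[X] = 16882462760369/16926659444736 ≈ 0.997389). Hence R_6(7) > 568, i.e. R_6(7) ≥ 569.

Largest n = 568; hence R_6(7) > 568.
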